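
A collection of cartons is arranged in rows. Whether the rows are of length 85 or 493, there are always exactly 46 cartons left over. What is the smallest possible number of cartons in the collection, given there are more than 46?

N − 46 must be a common multiple of 85 and 493.
85 = 5 × 17
493 = 17 × 29
LCM(85, 493) = 5 × 17 × 29 = 2465.
Smallest N > 46 is LCM + 46 = 2465 + 46 = 2511.

2511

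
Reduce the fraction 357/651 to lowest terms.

357 = 3 × 7 × 17
651 = 3 × 7 × 31
gcd(357, 651) = 3 × 7 = 21.
Divide numerator and denominator by 21: 357/651 = 17/31.

17/31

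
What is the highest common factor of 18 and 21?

3

18 = 2 × 3^2
21 = 3 × 7
gcd(18, 21) = 3.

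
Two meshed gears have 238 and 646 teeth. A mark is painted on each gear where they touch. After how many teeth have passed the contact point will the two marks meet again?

The first simultaneous occurrence is after LCM of the individual periods.
238 = 2 × 7 × 17
646 = 2 × 17 × 19
LCM(238, 646) = 2 × 7 × 17 × 19 = 4522.

4522 teeth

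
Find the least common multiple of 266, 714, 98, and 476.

266 = 2 × 7 × 19
714 = 2 × 3 × 7 × 17
98 = 2 × 7^2
476 = 2^2 × 7 × 17
LCM(266, 714, 98, 476) = 2^2 × 3 × 7^2 × 17 × 19 = 189924.

189924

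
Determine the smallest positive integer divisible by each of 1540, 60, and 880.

1540 = 2^2 × 5 × 7 × 11
60 = 2^2 × 3 × 5
880 = 2^4 × 5 × 11
LCM(1540, 60, 880) = 2^4 × 3 × 5 × 7 × 11 = 18480.

18480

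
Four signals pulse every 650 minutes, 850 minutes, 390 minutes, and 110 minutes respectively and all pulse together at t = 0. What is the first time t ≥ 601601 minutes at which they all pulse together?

Joint pulses occur at multiples of LCM(650, 850, 390, 110).
650 = 2 × 5^2 × 13
850 = 2 × 5^2 × 17
390 = 2 × 3 × 5 × 13
110 = 2 × 5 × 11
LCM(650, 850, 390, 110) = 2 × 3 × 5^2 × 11 × 13 × 17 = 364650.
Smallest multiple of 364650 that is ≥ 601601: ⌈601601/364650⌉ × 364650 = 2 × 364650 = 729300.

729300 minutes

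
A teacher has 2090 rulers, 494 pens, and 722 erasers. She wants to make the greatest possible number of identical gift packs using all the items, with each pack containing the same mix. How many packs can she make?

38 packs

The pack count must divide each quantity, so the greatest is gcd(2090, 494, 722).
2090 = 2 × 5 × 11 × 19
494 = 2 × 13 × 19
722 = 2 × 19^2
gcd(2090, 494, 722) = 2 × 19 = 38.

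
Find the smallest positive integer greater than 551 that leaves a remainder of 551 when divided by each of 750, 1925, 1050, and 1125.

N − 551 must be a common multiple of 750, 1925, 1050, and 1125.
750 = 2 × 3 × 5^3
1925 = 5^2 × 7 × 11
1050 = 2 × 3 × 5^2 × 7
1125 = 3^2 × 5^3
LCM(750, 1925, 1050, 1125) = 2 × 3^2 × 5^3 × 7 × 11 = 173250.
Smallest N > 551 is LCM + 551 = 173250 + 551 = 173801.

173801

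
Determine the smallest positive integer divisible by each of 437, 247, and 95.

437 = 19 × 23
247 = 13 × 19
95 = 5 × 19
LCM(437, 247, 95) = 5 × 13 × 19 × 23 = 28405.

28405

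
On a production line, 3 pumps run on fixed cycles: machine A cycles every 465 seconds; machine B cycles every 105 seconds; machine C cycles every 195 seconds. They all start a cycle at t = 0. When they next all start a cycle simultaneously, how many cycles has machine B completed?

403 cycles

They are all back at their starting positions together after one LCM of the periods.
465 = 3 × 5 × 31
105 = 3 × 5 × 7
195 = 3 × 5 × 13
LCM(465, 105, 195) = 3 × 5 × 7 × 13 × 31 = 42315.
Cycles for period 105: 42315 / 105 = 403.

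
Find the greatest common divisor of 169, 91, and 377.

169 = 13^2
91 = 7 × 13
377 = 13 × 29
gcd(169, 91, 377) = 13.

13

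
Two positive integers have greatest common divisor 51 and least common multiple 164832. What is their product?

For any two positive integers, gcd × lcm = product = 51 × 164832 = 8406432.

8406432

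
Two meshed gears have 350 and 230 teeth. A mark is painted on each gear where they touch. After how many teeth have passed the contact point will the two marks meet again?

We need the least common multiple of the intervals.
350 = 2 × 5^2 × 7
230 = 2 × 5 × 23
LCM(350, 230) = 2 × 5^2 × 7 × 23 = 8050.

8050 teeth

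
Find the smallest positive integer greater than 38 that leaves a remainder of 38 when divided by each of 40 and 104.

558

N − 38 must be a common multiple of 40 and 104.
40 = 2^3 × 5
104 = 2^3 × 13
LCM(40, 104) = 2^3 × 5 × 13 = 520.
Smallest N > 38 is LCM + 38 = 520 + 38 = 558.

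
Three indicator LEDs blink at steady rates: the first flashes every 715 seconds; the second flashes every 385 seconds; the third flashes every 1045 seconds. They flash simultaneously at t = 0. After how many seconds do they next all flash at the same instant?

The first simultaneous occurrence is after LCM of the individual periods.
715 = 5 × 11 × 13
385 = 5 × 7 × 11
1045 = 5 × 11 × 19
LCM(715, 385, 1045) = 5 × 7 × 11 × 13 × 19 = 95095.

95095 seconds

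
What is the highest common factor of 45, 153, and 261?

45 = 3^2 × 5
153 = 3^2 × 17
261 = 3^2 × 29
gcd(45, 153, 261) = 3^2 = 9.

9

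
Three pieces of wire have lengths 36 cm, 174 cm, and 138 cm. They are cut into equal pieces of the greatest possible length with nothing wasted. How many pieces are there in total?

Piece length = gcd(36, 174, 138).
36 = 2^2 × 3^2
174 = 2 × 3 × 29
138 = 2 × 3 × 23
gcd(36, 174, 138) = 2 × 3 = 6.
Total pieces = 36/6 + 174/6 + 138/6 = 6 + 29 + 23 = 58.

58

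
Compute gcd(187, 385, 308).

11

187 = 11 × 17
385 = 5 × 7 × 11
308 = 2^2 × 7 × 11
gcd(187, 385, 308) = 11.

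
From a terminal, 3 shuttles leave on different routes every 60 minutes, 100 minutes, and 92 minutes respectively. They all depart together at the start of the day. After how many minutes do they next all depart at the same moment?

6900 minutes

They coincide at every common multiple of the periods; the first is the LCM.
60 = 2^2 × 3 × 5
100 = 2^2 × 5^2
92 = 2^2 × 23
LCM(60, 100, 92) = 2^2 × 3 × 5^2 × 23 = 6900.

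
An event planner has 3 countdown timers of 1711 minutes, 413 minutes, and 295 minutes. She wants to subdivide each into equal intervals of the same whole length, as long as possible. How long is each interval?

59 minutes

The interval must divide each timer length; the longest such is the gcd.
1711 = 29 × 59
413 = 7 × 59
295 = 5 × 59
gcd(1711, 413, 295) = 59.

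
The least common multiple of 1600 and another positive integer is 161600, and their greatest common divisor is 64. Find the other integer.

6464

gcd × lcm = product of the two integers, so the other integer is (64 × 161600) / 1600 = 6464.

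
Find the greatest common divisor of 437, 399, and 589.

437 = 19 × 23
399 = 3 × 7 × 19
589 = 19 × 31
gcd(437, 399, 589) = 19.

19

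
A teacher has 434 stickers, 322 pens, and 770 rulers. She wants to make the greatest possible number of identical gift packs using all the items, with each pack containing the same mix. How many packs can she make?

The pack count must divide each quantity, so the greatest is gcd(434, 322, 770).
434 = 2 × 7 × 31
322 = 2 × 7 × 23
770 = 2 × 5 × 7 × 11
gcd(434, 322, 770) = 2 × 7 = 14.

14 packs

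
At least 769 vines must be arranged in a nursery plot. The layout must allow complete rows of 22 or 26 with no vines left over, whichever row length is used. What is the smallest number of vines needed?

The number of vines must be a common multiple of 22 and 26, so a multiple of their LCM.
22 = 2 × 11
26 = 2 × 13
LCM(22, 26) = 2 × 11 × 13 = 286.
Smallest multiple of 286 that is ≥ 769: ⌈769/286⌉ × 286 = 3 × 286 = 858.

858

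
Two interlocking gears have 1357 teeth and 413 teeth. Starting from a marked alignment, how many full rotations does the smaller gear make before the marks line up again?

All finish a whole number of cycles simultaneously at t = LCM of the periods.
1357 = 23 × 59
413 = 7 × 59
LCM(1357, 413) = 7 × 23 × 59 = 9499.
Rotations for period 413: 9499 / 413 = 23.

23 rotations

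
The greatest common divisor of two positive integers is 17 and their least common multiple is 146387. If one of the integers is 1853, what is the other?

For two integers, gcd × lcm = product, so the other is (17 × 146387) / 1853 = 2488579 / 1853 = 1343.

1343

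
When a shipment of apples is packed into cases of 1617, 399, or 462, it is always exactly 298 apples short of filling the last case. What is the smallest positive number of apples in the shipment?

Being 298 short of a full case of size k means N ≡ −298 (mod k), i.e. N + 298 is a multiple of each size.
1617 = 3 × 7^2 × 11
399 = 3 × 7 × 19
462 = 2 × 3 × 7 × 11
LCM(1617, 399, 462) = 2 × 3 × 7^2 × 11 × 19 = 61446.
Smallest positive N is 61446 − 298 = 61148.

61148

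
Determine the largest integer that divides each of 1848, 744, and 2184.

24

1848 = 2^3 × 3 × 7 × 11
744 = 2^3 × 3 × 31
2184 = 2^3 × 3 × 7 × 13
gcd(1848, 744, 2184) = 2^3 × 3 = 24.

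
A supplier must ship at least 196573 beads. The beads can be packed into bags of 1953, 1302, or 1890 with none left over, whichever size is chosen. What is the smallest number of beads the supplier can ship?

234360

The number of beads must be a common multiple of 1953, 1302, and 1890, so a multiple of their LCM.
1953 = 3^2 × 7 × 31
1302 = 2 × 3 × 7 × 31
1890 = 2 × 3^3 × 5 × 7
LCM(1953, 1302, 1890) = 2 × 3^3 × 5 × 7 × 31 = 58590.
Smallest multiple of 58590 that is ≥ 196573: ⌈196573/58590⌉ × 58590 = 4 × 58590 = 234360.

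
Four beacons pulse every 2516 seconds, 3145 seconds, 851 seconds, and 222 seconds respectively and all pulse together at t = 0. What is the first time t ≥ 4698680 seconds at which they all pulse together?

Joint pulses occur at multiples of LCM(2516, 3145, 851, 222).
2516 = 2^2 × 17 × 37
3145 = 5 × 17 × 37
851 = 23 × 37
222 = 2 × 3 × 37
LCM(2516, 3145, 851, 222) = 2^2 × 3 × 5 × 17 × 23 × 37 = 868020.
Smallest multiple of 868020 that is ≥ 4698680: ⌈4698680/868020⌉ × 868020 = 6 × 868020 = 5208120.

5208120 seconds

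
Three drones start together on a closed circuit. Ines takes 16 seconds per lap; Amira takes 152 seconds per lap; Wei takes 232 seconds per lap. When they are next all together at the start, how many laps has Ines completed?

551 laps

They are all back at their starting positions together after one LCM of the periods.
16 = 2^4
152 = 2^3 × 19
232 = 2^3 × 29
LCM(16, 152, 232) = 2^4 × 19 × 29 = 8816.
Laps for period 16: 8816 / 16 = 551.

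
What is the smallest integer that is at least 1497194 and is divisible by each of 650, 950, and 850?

1679600

The integer must be a common multiple of 650, 950, and 850, so a multiple of their LCM.
650 = 2 × 5^2 × 13
950 = 2 × 5^2 × 19
850 = 2 × 5^2 × 17
LCM(650, 950, 850) = 2 × 5^2 × 13 × 17 × 19 = 209950.
Smallest multiple of 209950 that is ≥ 1497194: ⌈1497194/209950⌉ × 209950 = 8 × 209950 = 1679600.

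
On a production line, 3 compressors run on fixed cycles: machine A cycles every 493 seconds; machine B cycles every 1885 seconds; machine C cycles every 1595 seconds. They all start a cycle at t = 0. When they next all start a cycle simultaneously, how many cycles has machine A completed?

All finish a whole number of cycles simultaneously at t = LCM of the periods.
493 = 17 × 29
1885 = 5 × 13 × 29
1595 = 5 × 11 × 29
LCM(493, 1885, 1595) = 5 × 11 × 13 × 17 × 29 = 352495.
Cycles for period 493: 352495 / 493 = 715.

715 cycles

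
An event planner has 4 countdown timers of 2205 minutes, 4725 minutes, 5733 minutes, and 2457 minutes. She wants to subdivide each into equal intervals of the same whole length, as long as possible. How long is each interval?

The interval must divide each timer length; the longest such is the gcd.
2205 = 3^2 × 5 × 7^2
4725 = 3^3 × 5^2 × 7
5733 = 3^2 × 7^2 × 13
2457 = 3^3 × 7 × 13
gcd(2205, 4725, 5733, 2457) = 3^2 × 7 = 63.

63 minutes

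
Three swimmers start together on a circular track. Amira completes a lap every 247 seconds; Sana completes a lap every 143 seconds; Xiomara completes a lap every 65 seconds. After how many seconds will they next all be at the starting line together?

We need the least common multiple of the intervals.
247 = 13 × 19
143 = 11 × 13
65 = 5 × 13
LCM(247, 143, 65) = 5 × 11 × 13 × 19 = 13585.

13585 seconds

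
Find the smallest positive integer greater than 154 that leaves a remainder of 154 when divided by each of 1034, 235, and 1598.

88044

N − 154 must be a common multiple of 1034, 235, and 1598.
1034 = 2 × 11 × 47
235 = 5 × 47
1598 = 2 × 17 × 47
LCM(1034, 235, 1598) = 2 × 5 × 11 × 17 × 47 = 87890.
Smallest N > 154 is LCM + 154 = 87890 + 154 = 88044.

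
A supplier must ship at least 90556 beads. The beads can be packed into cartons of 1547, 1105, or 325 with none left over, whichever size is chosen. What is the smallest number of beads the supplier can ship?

The number of beads must be a common multiple of 1547, 1105, and 325, so a multiple of their LCM.
1547 = 7 × 13 × 17
1105 = 5 × 13 × 17
325 = 5^2 × 13
LCM(1547, 1105, 325) = 5^2 × 7 × 13 × 17 = 38675.
Smallest multiple of 38675 that is ≥ 90556: ⌈90556/38675⌉ × 38675 = 3 × 38675 = 116025.

116025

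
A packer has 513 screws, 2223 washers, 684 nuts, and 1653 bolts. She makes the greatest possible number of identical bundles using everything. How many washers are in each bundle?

39

Number of bundles = gcd(513, 2223, 684, 1653).
513 = 3^3 × 19
2223 = 3^2 × 13 × 19
684 = 2^2 × 3^2 × 19
1653 = 3 × 19 × 29
gcd(513, 2223, 684, 1653) = 3 × 19 = 57.
washers per bundle = 2223 / 57 = 39.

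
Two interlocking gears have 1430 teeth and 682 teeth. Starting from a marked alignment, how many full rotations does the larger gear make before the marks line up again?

All finish a whole number of cycles simultaneously at t = LCM of the periods.
1430 = 2 × 5 × 11 × 13
682 = 2 × 11 × 31
LCM(1430, 682) = 2 × 5 × 11 × 13 × 31 = 44330.
Rotations for period 1430: 44330 / 1430 = 31.

31 rotations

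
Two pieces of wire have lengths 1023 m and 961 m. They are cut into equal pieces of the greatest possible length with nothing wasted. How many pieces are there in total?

64

Piece length = gcd(1023, 961).
1023 = 3 × 11 × 31
961 = 31^2
gcd(1023, 961) = 31.
Total pieces = 1023/31 + 961/31 = 33 + 31 = 64.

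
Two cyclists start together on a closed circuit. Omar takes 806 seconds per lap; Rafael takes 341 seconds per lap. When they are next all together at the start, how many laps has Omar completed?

11 laps

They are all back at their starting positions together after one LCM of the periods.
806 = 2 × 13 × 31
341 = 11 × 31
LCM(806, 341) = 2 × 11 × 13 × 31 = 8866.
Laps for period 806: 8866 / 806 = 11.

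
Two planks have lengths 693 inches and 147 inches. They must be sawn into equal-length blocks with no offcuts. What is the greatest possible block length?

21 inches

By the Euclidean algorithm:
693 = 4 × 147 + 105
147 = 1 × 105 + 42
105 = 2 × 42 + 21
42 = 2 × 21 + 0
gcd(693, 147) = 21.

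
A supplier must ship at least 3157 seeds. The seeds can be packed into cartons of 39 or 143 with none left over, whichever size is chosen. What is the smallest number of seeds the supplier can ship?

The number of seeds must be a common multiple of 39 and 143, so a multiple of their LCM.
39 = 3 × 13
143 = 11 × 13
LCM(39, 143) = 3 × 11 × 13 = 429.
Smallest multiple of 429 that is ≥ 3157: ⌈3157/429⌉ × 429 = 8 × 429 = 3432.

3432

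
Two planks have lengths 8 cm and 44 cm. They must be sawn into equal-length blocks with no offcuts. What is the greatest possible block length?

4 cm

This is the greatest common divisor of 8 and 44.
8 = 2^3
44 = 2^2 × 11
gcd(8, 44) = 2^2 = 4.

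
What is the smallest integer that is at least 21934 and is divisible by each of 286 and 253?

26312

The integer must be a common multiple of 286 and 253, so a multiple of their LCM.
286 = 2 × 11 × 13
253 = 11 × 23
LCM(286, 253) = 2 × 11 × 13 × 23 = 6578.
Smallest multiple of 6578 that is ≥ 21934: ⌈21934/6578⌉ × 6578 = 4 × 6578 = 26312.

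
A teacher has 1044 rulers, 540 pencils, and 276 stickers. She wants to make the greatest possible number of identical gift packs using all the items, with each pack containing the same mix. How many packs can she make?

12 packs

The pack count must divide each quantity, so the greatest is gcd(1044, 540, 276).
1044 = 2^2 × 3^2 × 29
540 = 2^2 × 3^3 × 5
276 = 2^2 × 3 × 23
gcd(1044, 540, 276) = 2^2 × 3 = 12.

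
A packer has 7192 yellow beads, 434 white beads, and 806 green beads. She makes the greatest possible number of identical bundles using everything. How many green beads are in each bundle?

Number of bundles = gcd(7192, 434, 806).
7192 = 2^3 × 29 × 31
434 = 2 × 7 × 31
806 = 2 × 13 × 31
gcd(7192, 434, 806) = 2 × 31 = 62.
green beads per bundle = 806 / 62 = 13.

13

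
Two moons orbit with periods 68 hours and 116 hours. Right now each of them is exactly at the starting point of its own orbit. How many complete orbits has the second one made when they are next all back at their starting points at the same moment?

17 orbits

They are all back at their starting positions together after one LCM of the periods.
68 = 2^2 × 17
116 = 2^2 × 29
LCM(68, 116) = 2^2 × 17 × 29 = 1972.
Orbits for period 116: 1972 / 116 = 17.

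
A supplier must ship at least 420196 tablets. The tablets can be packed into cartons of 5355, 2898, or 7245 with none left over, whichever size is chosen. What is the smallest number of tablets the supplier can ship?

492660

The number of tablets must be a common multiple of 5355, 2898, and 7245, so a multiple of their LCM.
5355 = 3^2 × 5 × 7 × 17
2898 = 2 × 3^2 × 7 × 23
7245 = 3^2 × 5 × 7 × 23
LCM(5355, 2898, 7245) = 2 × 3^2 × 5 × 7 × 17 × 23 = 246330.
Smallest multiple of 246330 that is ≥ 420196: ⌈420196/246330⌉ × 246330 = 2 × 246330 = 492660.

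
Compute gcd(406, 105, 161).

406 = 2 × 7 × 29
105 = 3 × 5 × 7
161 = 7 × 23
gcd(406, 105, 161) = 7.

7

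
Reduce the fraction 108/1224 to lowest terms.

108 = 2^2 × 3^3
1224 = 2^3 × 3^2 × 17
gcd(108, 1224) = 2^2 × 3^2 = 36.
Divide numerator and denominator by 36: 108/1224 = 3/34.

3/34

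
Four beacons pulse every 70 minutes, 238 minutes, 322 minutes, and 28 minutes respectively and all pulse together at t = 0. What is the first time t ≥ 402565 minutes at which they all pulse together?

437920 minutes

Joint pulses occur at multiples of LCM(70, 238, 322, 28).
70 = 2 × 5 × 7
238 = 2 × 7 × 17
322 = 2 × 7 × 23
28 = 2^2 × 7
LCM(70, 238, 322, 28) = 2^2 × 5 × 7 × 17 × 23 = 54740.
Smallest multiple of 54740 that is ≥ 402565: ⌈402565/54740⌉ × 54740 = 8 × 54740 = 437920.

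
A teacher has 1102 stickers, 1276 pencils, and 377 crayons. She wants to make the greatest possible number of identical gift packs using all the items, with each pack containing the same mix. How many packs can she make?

The pack count must divide each quantity, so the greatest is gcd(1102, 1276, 377).
1102 = 2 × 19 × 29
1276 = 2^2 × 11 × 29
377 = 13 × 29
gcd(1102, 1276, 377) = 29.

29 packs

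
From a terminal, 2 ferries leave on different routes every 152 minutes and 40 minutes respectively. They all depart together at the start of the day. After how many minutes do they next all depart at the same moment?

760 minutes

The first simultaneous occurrence is after LCM of the individual periods.
152 = 2^3 × 19
40 = 2^3 × 5
LCM(152, 40) = 2^3 × 5 × 19 = 760.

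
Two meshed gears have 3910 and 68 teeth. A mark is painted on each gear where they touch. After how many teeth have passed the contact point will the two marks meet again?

7820 teeth

We need the least common multiple of the intervals.
3910 = 2 × 5 × 17 × 23
68 = 2^2 × 17
LCM(3910, 68) = 2^2 × 5 × 17 × 23 = 7820.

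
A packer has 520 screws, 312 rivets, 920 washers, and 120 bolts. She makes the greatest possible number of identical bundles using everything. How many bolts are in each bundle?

15

Number of bundles = gcd(520, 312, 920, 120).
520 = 2^3 × 5 × 13
312 = 2^3 × 3 × 13
920 = 2^3 × 5 × 23
120 = 2^3 × 3 × 5
gcd(520, 312, 920, 120) = 2^3 = 8.
bolts per bundle = 120 / 8 = 15.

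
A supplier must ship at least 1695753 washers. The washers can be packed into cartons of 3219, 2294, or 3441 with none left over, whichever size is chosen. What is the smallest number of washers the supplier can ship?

1796202

The number of washers must be a common multiple of 3219, 2294, and 3441, so a multiple of their LCM.
3219 = 3 × 29 × 37
2294 = 2 × 31 × 37
3441 = 3 × 31 × 37
LCM(3219, 2294, 3441) = 2 × 3 × 29 × 31 × 37 = 199578.
Smallest multiple of 199578 that is ≥ 1695753: ⌈1695753/199578⌉ × 199578 = 9 × 199578 = 1796202.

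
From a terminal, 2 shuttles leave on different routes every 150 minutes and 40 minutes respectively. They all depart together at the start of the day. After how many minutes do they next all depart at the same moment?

600 minutes

They coincide at every common multiple of the periods; the first is the LCM.
150 = 2 × 3 × 5^2
40 = 2^3 × 5
LCM(150, 40) = 2^3 × 3 × 5^2 = 600.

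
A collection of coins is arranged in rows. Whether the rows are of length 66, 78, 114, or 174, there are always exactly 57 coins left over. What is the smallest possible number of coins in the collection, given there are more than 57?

N − 57 must be a common multiple of 66, 78, 114, and 174.
66 = 2 × 3 × 11
78 = 2 × 3 × 13
114 = 2 × 3 × 19
174 = 2 × 3 × 29
LCM(66, 78, 114, 174) = 2 × 3 × 11 × 13 × 19 × 29 = 472758.
Smallest N > 57 is LCM + 57 = 472758 + 57 = 472815.

472815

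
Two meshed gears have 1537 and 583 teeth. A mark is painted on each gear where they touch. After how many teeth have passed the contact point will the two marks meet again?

They coincide at every common multiple of the periods; the first is the LCM.
1537 = 29 × 53
583 = 11 × 53
LCM(1537, 583) = 11 × 29 × 53 = 16907.

16907 teeth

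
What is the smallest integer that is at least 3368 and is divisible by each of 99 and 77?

The integer must be a common multiple of 99 and 77, so a multiple of their LCM.
99 = 3^2 × 11
77 = 7 × 11
LCM(99, 77) = 3^2 × 7 × 11 = 693.
Smallest multiple of 693 that is ≥ 3368: ⌈3368/693⌉ × 693 = 5 × 693 = 3465.

3465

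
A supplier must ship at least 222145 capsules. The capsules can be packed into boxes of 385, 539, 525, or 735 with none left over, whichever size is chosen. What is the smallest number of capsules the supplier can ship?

242550

The number of capsules must be a common multiple of 385, 539, 525, and 735, so a multiple of their LCM.
385 = 5 × 7 × 11
539 = 7^2 × 11
525 = 3 × 5^2 × 7
735 = 3 × 5 × 7^2
LCM(385, 539, 525, 735) = 3 × 5^2 × 7^2 × 11 = 40425.
Smallest multiple of 40425 that is ≥ 222145: ⌈222145/40425⌉ × 40425 = 6 × 40425 = 242550.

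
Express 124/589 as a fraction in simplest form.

4/19

124 = 2^2 × 31
589 = 19 × 31
gcd(124, 589) = 31.
Divide numerator and denominator by 31: 124/589 = 4/19.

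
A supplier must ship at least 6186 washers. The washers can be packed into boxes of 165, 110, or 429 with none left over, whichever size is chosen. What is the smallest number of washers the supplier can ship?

The number of washers must be a common multiple of 165, 110, and 429, so a multiple of their LCM.
165 = 3 × 5 × 11
110 = 2 × 5 × 11
429 = 3 × 11 × 13
LCM(165, 110, 429) = 2 × 3 × 5 × 11 × 13 = 4290.
Smallest multiple of 4290 that is ≥ 6186: ⌈6186/4290⌉ × 4290 = 2 × 4290 = 8580.

8580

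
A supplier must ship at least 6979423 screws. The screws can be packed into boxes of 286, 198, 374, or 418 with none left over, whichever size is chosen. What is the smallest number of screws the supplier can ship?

7482618

The number of screws must be a common multiple of 286, 198, 374, and 418, so a multiple of their LCM.
286 = 2 × 11 × 13
198 = 2 × 3^2 × 11
374 = 2 × 11 × 17
418 = 2 × 11 × 19
LCM(286, 198, 374, 418) = 2 × 3^2 × 11 × 13 × 17 × 19 = 831402.
Smallest multiple of 831402 that is ≥ 6979423: ⌈6979423/831402⌉ × 831402 = 9 × 831402 = 7482618.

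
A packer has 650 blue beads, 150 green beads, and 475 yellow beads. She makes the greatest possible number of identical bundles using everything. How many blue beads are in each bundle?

Number of bundles = gcd(650, 150, 475).
650 = 2 × 5^2 × 13
150 = 2 × 3 × 5^2
475 = 5^2 × 19
gcd(650, 150, 475) = 5^2 = 25.
blue beads per bundle = 650 / 25 = 26.

26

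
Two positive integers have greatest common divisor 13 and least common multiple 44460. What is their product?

For any two positive integers, gcd × lcm = product = 13 × 44460 = 577980.

577980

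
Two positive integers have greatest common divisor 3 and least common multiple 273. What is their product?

For any two positive integers, gcd × lcm = product = 3 × 273 = 819.

819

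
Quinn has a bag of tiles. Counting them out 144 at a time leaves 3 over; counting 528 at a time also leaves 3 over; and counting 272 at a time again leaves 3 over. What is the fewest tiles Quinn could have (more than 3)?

26931

N − 3 must be a common multiple of 144, 528, and 272.
144 = 2^4 × 3^2
528 = 2^4 × 3 × 11
272 = 2^4 × 17
LCM(144, 528, 272) = 2^4 × 3^2 × 11 × 17 = 26928.
Smallest N > 3 is LCM + 3 = 26928 + 3 = 26931.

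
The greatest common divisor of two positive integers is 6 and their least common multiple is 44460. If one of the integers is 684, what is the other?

For two integers, gcd × lcm = product, so the other is (6 × 44460) / 684 = 266760 / 684 = 390.

390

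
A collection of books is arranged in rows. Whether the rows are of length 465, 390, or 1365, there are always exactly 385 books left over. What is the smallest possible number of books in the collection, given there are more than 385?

85015

N − 385 must be a common multiple of 465, 390, and 1365.
465 = 3 × 5 × 31
390 = 2 × 3 × 5 × 13
1365 = 3 × 5 × 7 × 13
LCM(465, 390, 1365) = 2 × 3 × 5 × 7 × 13 × 31 = 84630.
Smallest N > 385 is LCM + 385 = 84630 + 385 = 85015.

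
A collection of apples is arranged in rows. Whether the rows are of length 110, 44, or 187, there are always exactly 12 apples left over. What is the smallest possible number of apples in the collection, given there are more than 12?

3752

N − 12 must be a common multiple of 110, 44, and 187.
110 = 2 × 5 × 11
44 = 2^2 × 11
187 = 11 × 17
LCM(110, 44, 187) = 2^2 × 5 × 11 × 17 = 3740.
Smallest N > 12 is LCM + 12 = 3740 + 12 = 3752.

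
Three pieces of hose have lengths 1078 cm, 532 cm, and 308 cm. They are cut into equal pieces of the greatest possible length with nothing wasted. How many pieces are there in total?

137

Piece length = gcd(1078, 532, 308).
1078 = 2 × 7^2 × 11
532 = 2^2 × 7 × 19
308 = 2^2 × 7 × 11
gcd(1078, 532, 308) = 2 × 7 = 14.
Total pieces = 1078/14 + 532/14 + 308/14 = 77 + 38 + 22 = 137.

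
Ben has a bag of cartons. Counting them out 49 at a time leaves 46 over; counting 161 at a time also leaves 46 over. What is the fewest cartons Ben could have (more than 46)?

N − 46 must be a common multiple of 49 and 161.
49 = 7^2
161 = 7 × 23
LCM(49, 161) = 7^2 × 23 = 1127.
Smallest N > 46 is LCM + 46 = 1127 + 46 = 1173.

1173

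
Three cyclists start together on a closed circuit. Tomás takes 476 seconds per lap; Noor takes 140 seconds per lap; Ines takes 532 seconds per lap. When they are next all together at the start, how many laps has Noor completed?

The first common completion time is the LCM of the periods.
476 = 2^2 × 7 × 17
140 = 2^2 × 5 × 7
532 = 2^2 × 7 × 19
LCM(476, 140, 532) = 2^2 × 5 × 7 × 17 × 19 = 45220.
Laps for period 140: 45220 / 140 = 323.

323 laps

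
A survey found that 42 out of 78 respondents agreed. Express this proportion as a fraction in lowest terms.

7/13

42 = 2 × 3 × 7
78 = 2 × 3 × 13
gcd(42, 78) = 2 × 3 = 6.
Divide numerator and denominator by 6: 42/78 = 7/13.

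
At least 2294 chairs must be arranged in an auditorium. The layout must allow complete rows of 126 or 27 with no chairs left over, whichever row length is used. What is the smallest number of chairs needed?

The number of chairs must be a common multiple of 126 and 27, so a multiple of their LCM.
126 = 2 × 3^2 × 7
27 = 3^3
LCM(126, 27) = 2 × 3^3 × 7 = 378.
Smallest multiple of 378 that is ≥ 2294: ⌈2294/378⌉ × 378 = 7 × 378 = 2646.

2646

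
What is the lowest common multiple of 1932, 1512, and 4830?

1932 = 2^2 × 3 × 7 × 23
1512 = 2^3 × 3^3 × 7
4830 = 2 × 3 × 5 × 7 × 23
LCM(1932, 1512, 4830) = 2^3 × 3^3 × 5 × 7 × 23 = 173880.

173880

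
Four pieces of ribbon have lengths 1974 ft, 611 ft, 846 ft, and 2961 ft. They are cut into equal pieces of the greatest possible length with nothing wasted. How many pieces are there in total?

136

Piece length = gcd(1974, 611, 846, 2961).
1974 = 2 × 3 × 7 × 47
611 = 13 × 47
846 = 2 × 3^2 × 47
2961 = 3^2 × 7 × 47
gcd(1974, 611, 846, 2961) = 47.
Total pieces = 1974/47 + 611/47 + 846/47 + 2961/47 = 42 + 13 + 18 + 63 = 136.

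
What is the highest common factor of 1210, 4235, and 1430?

1210 = 2 × 5 × 11^2
4235 = 5 × 7 × 11^2
1430 = 2 × 5 × 11 × 13
gcd(1210, 4235, 1430) = 5 × 11 = 55.

55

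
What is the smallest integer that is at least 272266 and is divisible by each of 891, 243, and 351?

277992

The integer must be a common multiple of 891, 243, and 351, so a multiple of their LCM.
891 = 3^4 × 11
243 = 3^5
351 = 3^3 × 13
LCM(891, 243, 351) = 3^5 × 11 × 13 = 34749.
Smallest multiple of 34749 that is ≥ 272266: ⌈272266/34749⌉ × 34749 = 8 × 34749 = 277992.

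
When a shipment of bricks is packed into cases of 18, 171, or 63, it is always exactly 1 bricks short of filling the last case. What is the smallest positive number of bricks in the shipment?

2393

Being 1 short of a full case of size k means N ≡ −1 (mod k), i.e. N + 1 is a multiple of each size.
18 = 2 × 3^2
171 = 3^2 × 19
63 = 3^2 × 7
LCM(18, 171, 63) = 2 × 3^2 × 7 × 19 = 2394.
Smallest positive N is 2394 − 1 = 2393.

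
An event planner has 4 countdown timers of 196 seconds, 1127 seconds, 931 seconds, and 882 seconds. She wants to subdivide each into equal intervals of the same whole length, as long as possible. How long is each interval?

49 seconds

The interval must divide each timer length; the longest such is the gcd.
196 = 2^2 × 7^2
1127 = 7^2 × 23
931 = 7^2 × 19
882 = 2 × 3^2 × 7^2
gcd(196, 1127, 931, 882) = 7^2 = 49.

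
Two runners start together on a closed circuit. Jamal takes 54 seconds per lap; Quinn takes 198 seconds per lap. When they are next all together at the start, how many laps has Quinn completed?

All finish a whole number of cycles simultaneously at t = LCM of the periods.
54 = 2 × 3^3
198 = 2 × 3^2 × 11
LCM(54, 198) = 2 × 3^3 × 11 = 594.
Laps for period 198: 594 / 198 = 3.

3 laps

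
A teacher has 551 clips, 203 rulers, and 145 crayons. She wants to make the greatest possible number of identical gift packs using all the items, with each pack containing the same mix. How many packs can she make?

The pack count must divide each quantity, so the greatest is gcd(551, 203, 145).
551 = 19 × 29
203 = 7 × 29
145 = 5 × 29
gcd(551, 203, 145) = 29.

29 packs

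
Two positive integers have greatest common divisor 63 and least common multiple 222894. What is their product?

14042322

For any two positive integers, gcd × lcm = product = 63 × 222894 = 14042322.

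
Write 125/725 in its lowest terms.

125 = 5^3
725 = 5^2 × 29
gcd(125, 725) = 5^2 = 25.
Divide numerator and denominator by 25: 125/725 = 5/29.

5/29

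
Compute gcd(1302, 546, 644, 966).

14

1302 = 2 × 3 × 7 × 31
546 = 2 × 3 × 7 × 13
644 = 2^2 × 7 × 23
966 = 2 × 3 × 7 × 23
gcd(1302, 546, 644, 966) = 2 × 7 = 14.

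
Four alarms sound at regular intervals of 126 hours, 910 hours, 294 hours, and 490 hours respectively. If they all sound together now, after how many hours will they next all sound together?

57330 hours

The first simultaneous occurrence is after LCM of the individual periods.
126 = 2 × 3^2 × 7
910 = 2 × 5 × 7 × 13
294 = 2 × 3 × 7^2
490 = 2 × 5 × 7^2
LCM(126, 910, 294, 490) = 2 × 3^2 × 5 × 7^2 × 13 = 57330.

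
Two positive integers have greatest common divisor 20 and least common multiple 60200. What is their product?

1204000

For any two positive integers, gcd × lcm = product = 20 × 60200 = 1204000.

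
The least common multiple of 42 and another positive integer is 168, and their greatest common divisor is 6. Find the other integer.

gcd × lcm = product of the two integers, so the other integer is (6 × 168) / 42 = 24.

24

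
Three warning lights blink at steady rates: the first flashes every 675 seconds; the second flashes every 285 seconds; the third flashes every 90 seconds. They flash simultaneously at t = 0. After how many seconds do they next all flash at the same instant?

25650 seconds

We need the least common multiple of the intervals.
675 = 3^3 × 5^2
285 = 3 × 5 × 19
90 = 2 × 3^2 × 5
LCM(675, 285, 90) = 2 × 3^3 × 5^2 × 19 = 25650.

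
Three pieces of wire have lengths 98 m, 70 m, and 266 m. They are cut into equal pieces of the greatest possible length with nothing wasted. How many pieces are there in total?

31

Piece length = gcd(98, 70, 266).
98 = 2 × 7^2
70 = 2 × 5 × 7
266 = 2 × 7 × 19
gcd(98, 70, 266) = 2 × 7 = 14.
Total pieces = 98/14 + 70/14 + 266/14 = 7 + 5 + 19 = 31.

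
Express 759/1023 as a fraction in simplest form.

23/31

759 = 3 × 11 × 23
1023 = 3 × 11 × 31
gcd(759, 1023) = 3 × 11 = 33.
Divide numerator and denominator by 33: 759/1023 = 23/31.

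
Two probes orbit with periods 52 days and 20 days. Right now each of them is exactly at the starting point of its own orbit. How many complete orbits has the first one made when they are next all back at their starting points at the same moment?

The first common completion time is the LCM of the periods.
52 = 2^2 × 13
20 = 2^2 × 5
LCM(52, 20) = 2^2 × 5 × 13 = 260.
Orbits for period 52: 260 / 52 = 5.

5 orbits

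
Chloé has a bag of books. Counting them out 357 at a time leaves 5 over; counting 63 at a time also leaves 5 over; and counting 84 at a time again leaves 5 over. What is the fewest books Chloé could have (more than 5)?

N − 5 must be a common multiple of 357, 63, and 84.
357 = 3 × 7 × 17
63 = 3^2 × 7
84 = 2^2 × 3 × 7
LCM(357, 63, 84) = 2^2 × 3^2 × 7 × 17 = 4284.
Smallest N > 5 is LCM + 5 = 4284 + 5 = 4289.

4289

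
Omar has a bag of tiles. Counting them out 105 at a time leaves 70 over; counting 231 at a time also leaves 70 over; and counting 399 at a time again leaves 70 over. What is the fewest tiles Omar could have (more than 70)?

N − 70 must be a common multiple of 105, 231, and 399.
105 = 3 × 5 × 7
231 = 3 × 7 × 11
399 = 3 × 7 × 19
LCM(105, 231, 399) = 3 × 5 × 7 × 11 × 19 = 21945.
Smallest N > 70 is LCM + 70 = 21945 + 70 = 22015.

22015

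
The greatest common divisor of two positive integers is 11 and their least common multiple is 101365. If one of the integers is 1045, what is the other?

1067

For two integers, gcd × lcm = product, so the other is (11 × 101365) / 1045 = 1115015 / 1045 = 1067.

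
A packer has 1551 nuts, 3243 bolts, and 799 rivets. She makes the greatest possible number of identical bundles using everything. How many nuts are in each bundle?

33

Number of bundles = gcd(1551, 3243, 799).
1551 = 3 × 11 × 47
3243 = 3 × 23 × 47
799 = 17 × 47
gcd(1551, 3243, 799) = 47.
nuts per bundle = 1551 / 47 = 33.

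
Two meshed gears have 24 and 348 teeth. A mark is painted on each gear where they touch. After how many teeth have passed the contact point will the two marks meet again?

696 teeth

We need the least common multiple of the intervals.
24 = 2^3 × 3
348 = 2^2 × 3 × 29
LCM(24, 348) = 2^3 × 3 × 29 = 696.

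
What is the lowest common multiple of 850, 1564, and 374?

850 = 2 × 5^2 × 17
1564 = 2^2 × 17 × 23
374 = 2 × 11 × 17
LCM(850, 1564, 374) = 2^2 × 5^2 × 11 × 17 × 23 = 430100.

430100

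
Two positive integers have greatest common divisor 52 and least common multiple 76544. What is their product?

3980288

For any two positive integers, gcd × lcm = product = 52 × 76544 = 3980288.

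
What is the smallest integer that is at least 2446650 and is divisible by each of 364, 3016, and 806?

2617888

The integer must be a common multiple of 364, 3016, and 806, so a multiple of their LCM.
364 = 2^2 × 7 × 13
3016 = 2^3 × 13 × 29
806 = 2 × 13 × 31
LCM(364, 3016, 806) = 2^3 × 7 × 13 × 29 × 31 = 654472.
Smallest multiple of 654472 that is ≥ 2446650: ⌈2446650/654472⌉ × 654472 = 4 × 654472 = 2617888.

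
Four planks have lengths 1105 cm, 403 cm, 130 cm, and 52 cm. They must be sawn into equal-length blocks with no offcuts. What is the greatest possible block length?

The block length must divide every plank, so the greatest is gcd(1105, 403, 130, 52).
1105 = 5 × 13 × 17
403 = 13 × 31
130 = 2 × 5 × 13
52 = 2^2 × 13
gcd(1105, 403, 130, 52) = 13.

13 cm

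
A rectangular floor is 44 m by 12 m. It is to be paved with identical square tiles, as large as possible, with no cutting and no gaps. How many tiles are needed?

Tile side = gcd(44, 12).
44 = 2^2 × 11
12 = 2^2 × 3
gcd(44, 12) = 2^2 = 4.
Tiles: (44/4) × (12/4) = 11 × 3 = 33.

33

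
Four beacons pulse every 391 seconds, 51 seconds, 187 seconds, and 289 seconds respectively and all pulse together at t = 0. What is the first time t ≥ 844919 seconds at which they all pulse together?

877404 seconds

Joint pulses occur at multiples of LCM(391, 51, 187, 289).
391 = 17 × 23
51 = 3 × 17
187 = 11 × 17
289 = 17^2
LCM(391, 51, 187, 289) = 3 × 11 × 17^2 × 23 = 219351.
Smallest multiple of 219351 that is ≥ 844919: ⌈844919/219351⌉ × 219351 = 4 × 219351 = 877404.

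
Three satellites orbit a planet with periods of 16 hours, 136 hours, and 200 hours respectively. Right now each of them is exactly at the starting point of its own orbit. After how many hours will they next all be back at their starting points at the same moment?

The first simultaneous occurrence is after LCM of the individual periods.
16 = 2^4
136 = 2^3 × 17
200 = 2^3 × 5^2
LCM(16, 136, 200) = 2^4 × 5^2 × 17 = 6800.

6800 hours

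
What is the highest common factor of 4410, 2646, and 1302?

42

4410 = 2 × 3^2 × 5 × 7^2
2646 = 2 × 3^3 × 7^2
1302 = 2 × 3 × 7 × 31
gcd(4410, 2646, 1302) = 2 × 3 × 7 = 42.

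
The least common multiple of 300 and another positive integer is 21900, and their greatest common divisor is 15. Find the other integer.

gcd × lcm = product of the two integers, so the other integer is (15 × 21900) / 300 = 1095.

1095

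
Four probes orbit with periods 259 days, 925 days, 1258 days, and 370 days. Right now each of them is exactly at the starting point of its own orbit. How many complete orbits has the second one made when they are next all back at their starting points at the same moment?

The first common completion time is the LCM of the periods.
259 = 7 × 37
925 = 5^2 × 37
1258 = 2 × 17 × 37
370 = 2 × 5 × 37
LCM(259, 925, 1258, 370) = 2 × 5^2 × 7 × 17 × 37 = 220150.
Orbits for period 925: 220150 / 925 = 238.

238 orbits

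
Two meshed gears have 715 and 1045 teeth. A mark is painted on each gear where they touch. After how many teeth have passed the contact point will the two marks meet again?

They coincide at every common multiple of the periods; the first is the LCM.
715 = 5 × 11 × 13
1045 = 5 × 11 × 19
LCM(715, 1045) = 5 × 11 × 13 × 19 = 13585.

13585 teeth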